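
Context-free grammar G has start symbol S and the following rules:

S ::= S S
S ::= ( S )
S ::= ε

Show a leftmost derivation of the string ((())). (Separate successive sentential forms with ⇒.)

S ⇒ SS ⇒ (S)S ⇒ (SS)S ⇒ (SSS)S ⇒ ((S)SS)S ⇒ ((SS)SS)S ⇒ (((S)S)SS)S ⇒ ((()S)SS)S ⇒ ((())SS)S ⇒ ((())S)S ⇒ ((()))S ⇒ ((()))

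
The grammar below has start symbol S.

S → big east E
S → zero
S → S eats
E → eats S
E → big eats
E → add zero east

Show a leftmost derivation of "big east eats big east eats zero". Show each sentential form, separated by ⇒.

S ⇒ big east E ⇒ big east eats S ⇒ big east eats big east E ⇒ big east eats big east eats S ⇒ big east eats big east eats zero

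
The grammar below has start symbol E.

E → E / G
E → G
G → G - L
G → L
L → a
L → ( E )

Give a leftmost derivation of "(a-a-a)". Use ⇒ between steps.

E ⇒ G   [E → G]
G ⇒ L   [G → L]
L ⇒ (E)   [L → ( E )]
(E) ⇒ (G)   [E → G]
(G) ⇒ (G-L)   [G → G - L]
(G-L) ⇒ (G-L-L)   [G → G - L]
(G-L-L) ⇒ (L-L-L)   [G → L]
(L-L-L) ⇒ (a-L-L)   [L → a]
(a-L-L) ⇒ (a-a-L)   [L → a]
(a-a-L) ⇒ (a-a-a)   [L → a]

E ⇒ G ⇒ L ⇒ (E) ⇒ (G) ⇒ (G-L) ⇒ (G-L-L) ⇒ (L-L-L) ⇒ (a-L-L) ⇒ (a-a-L) ⇒ (a-a-a)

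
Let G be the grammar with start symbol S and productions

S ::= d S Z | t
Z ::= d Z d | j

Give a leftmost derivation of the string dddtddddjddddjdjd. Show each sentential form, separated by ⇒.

S⇒dSZ⇒ddSZZ⇒dddSZZZ⇒dddtZZZ⇒dddtdZdZZ⇒dddtddZddZZ⇒dddtdddZdddZZ⇒dddtddddZddddZZ⇒dddtddddjddddZZ⇒dddtddddjddddjZ⇒dddtddddjddddjdZd⇒dddtddddjddddjdjd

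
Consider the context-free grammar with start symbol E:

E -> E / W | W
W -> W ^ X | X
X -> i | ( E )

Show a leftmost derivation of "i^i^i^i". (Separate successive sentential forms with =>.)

E => W   [E -> W]
W => W^X   [W -> W ^ X]
W^X => W^X^X   [W -> W ^ X]
W^X^X => W^X^X^X   [W -> W ^ X]
W^X^X^X => X^X^X^X   [W -> X]
X^X^X^X => i^X^X^X   [X -> i]
i^X^X^X => i^i^X^X   [X -> i]
i^i^X^X => i^i^i^X   [X -> i]
i^i^i^X => i^i^i^i   [X -> i]

E=>W=>W^X=>W^X^X=>W^X^X^X=>X^X^X^X=>i^X^X^X=>i^i^X^X=>i^i^i^X=>i^i^i^i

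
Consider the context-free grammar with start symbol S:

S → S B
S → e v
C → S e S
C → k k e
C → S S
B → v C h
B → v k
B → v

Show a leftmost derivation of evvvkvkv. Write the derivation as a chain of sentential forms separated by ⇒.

S ⇒ SB   [S → S B]
SB ⇒ SBB   [S → S B]
SBB ⇒ SBBB   [S → S B]
SBBB ⇒ SBBBB   [S → S B]
SBBBB ⇒ evBBBB   [S → e v]
evBBBB ⇒ evvBBB   [B → v]
evvBBB ⇒ evvvkBB   [B → v k]
evvvkBB ⇒ evvvkvkB   [B → v k]
evvvkvkB ⇒ evvvkvkv   [B → v]

S ⇒ SB ⇒ SBB ⇒ SBBB ⇒ SBBBB ⇒ evBBBB ⇒ evvBBB ⇒ evvvkBB ⇒ evvvkvkB ⇒ evvvkvkv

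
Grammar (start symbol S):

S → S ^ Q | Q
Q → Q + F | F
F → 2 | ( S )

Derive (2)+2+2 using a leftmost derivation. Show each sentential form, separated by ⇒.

S ⇒ Q ⇒ Q+F ⇒ Q+F+F ⇒ F+F+F ⇒ (S)+F+F ⇒ (Q)+F+F ⇒ (F)+F+F ⇒ (2)+F+F ⇒ (2)+2+F ⇒ (2)+2+2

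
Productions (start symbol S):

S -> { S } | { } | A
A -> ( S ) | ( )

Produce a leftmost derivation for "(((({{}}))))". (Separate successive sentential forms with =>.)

S=>A=>(S)=>(A)=>((S))=>((A))=>(((S)))=>(((A)))=>((((S))))=>(((({S}))))=>(((({{}}))))

S => A   [S -> A]
A => (S)   [A -> ( S )]
(S) => (A)   [S -> A]
(A) => ((S))   [A -> ( S )]
((S)) => ((A))   [S -> A]
((A)) => (((S)))   [A -> ( S )]
(((S))) => (((A)))   [S -> A]
(((A))) => ((((S))))   [A -> ( S )]
((((S)))) => (((({S}))))   [S -> { S }]
(((({S})))) => (((({{}}))))   [S -> { }]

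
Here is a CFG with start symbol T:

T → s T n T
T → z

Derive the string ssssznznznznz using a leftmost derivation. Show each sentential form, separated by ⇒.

T ⇒ sTnT ⇒ ssTnTnT ⇒ sssTnTnTnT ⇒ ssssTnTnTnTnT ⇒ ssssznTnTnTnT ⇒ ssssznznTnTnT ⇒ ssssznznznTnT ⇒ ssssznznznznT ⇒ ssssznznznznz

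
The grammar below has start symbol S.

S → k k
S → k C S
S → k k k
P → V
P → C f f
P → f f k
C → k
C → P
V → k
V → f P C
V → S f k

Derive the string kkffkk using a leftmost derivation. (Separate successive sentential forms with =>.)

S=>kCS=>kPS=>kCffS=>kkffS=>kkffkk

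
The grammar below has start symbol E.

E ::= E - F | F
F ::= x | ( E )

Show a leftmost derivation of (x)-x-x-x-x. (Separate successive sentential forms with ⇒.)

E ⇒ E-F ⇒ E-F-F ⇒ E-F-F-F ⇒ E-F-F-F-F ⇒ F-F-F-F-F ⇒ (E)-F-F-F-F ⇒ (F)-F-F-F-F ⇒ (x)-F-F-F-F ⇒ (x)-x-F-F-F ⇒ (x)-x-x-F-F ⇒ (x)-x-x-x-F ⇒ (x)-x-x-x-x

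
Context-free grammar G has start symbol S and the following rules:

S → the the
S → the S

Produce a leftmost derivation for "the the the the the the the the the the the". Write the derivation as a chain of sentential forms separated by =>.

S => the S   [S → the S]
the S => the the S   [S → the S]
the the S => the the the S   [S → the S]
the the the S => the the the the S   [S → the S]
the the the the S => the the the the the S   [S → the S]
the the the the the S => the the the the the the S   [S → the S]
the the the the the the S => the the the the the the the S   [S → the S]
the the the the the the the S => the the the the the the the the S   [S → the S]
the the the the the the the the S => the the the the the the the the the S   [S → the S]
the the the the the the the the the S => the the the the the the the the the the the   [S → the the]

S => the S => the the S => the the the S => the the the the S => the the the the the S => the the the the the the S => the the the the the the the S => the the the the the the the the S => the the the the the the the the the S => the the the the the the the the the the the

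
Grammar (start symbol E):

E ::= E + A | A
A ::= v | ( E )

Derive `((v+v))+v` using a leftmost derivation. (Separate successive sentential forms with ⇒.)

E ⇒ E+A   [E ::= E + A]
E+A ⇒ A+A   [E ::= A]
A+A ⇒ (E)+A   [A ::= ( E )]
(E)+A ⇒ (A)+A   [E ::= A]
(A)+A ⇒ ((E))+A   [A ::= ( E )]
((E))+A ⇒ ((E+A))+A   [E ::= E + A]
((E+A))+A ⇒ ((A+A))+A   [E ::= A]
((A+A))+A ⇒ ((v+A))+A   [A ::= v]
((v+A))+A ⇒ ((v+v))+A   [A ::= v]
((v+v))+A ⇒ ((v+v))+v   [A ::= v]

E ⇒ E+A ⇒ A+A ⇒ (E)+A ⇒ (A)+A ⇒ ((E))+A ⇒ ((E+A))+A ⇒ ((A+A))+A ⇒ ((v+A))+A ⇒ ((v+v))+A ⇒ ((v+v))+v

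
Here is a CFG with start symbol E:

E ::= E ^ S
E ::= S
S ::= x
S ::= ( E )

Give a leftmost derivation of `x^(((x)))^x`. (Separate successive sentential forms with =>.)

E=>E^S=>E^S^S=>S^S^S=>x^S^S=>x^(E)^S=>x^(S)^S=>x^((E))^S=>x^((S))^S=>x^(((E)))^S=>x^(((S)))^S=>x^(((x)))^S=>x^(((x)))^x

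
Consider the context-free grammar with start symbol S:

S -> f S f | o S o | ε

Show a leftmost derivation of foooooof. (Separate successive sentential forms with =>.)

S => fSf   [S -> f S f]
fSf => foSof   [S -> o S o]
foSof => fooSoof   [S -> o S o]
fooSoof => foooSooof   [S -> o S o]
foooSooof => foooooof   [S -> ε]

S => fSf => foSof => fooSoof => foooSooof => foooooof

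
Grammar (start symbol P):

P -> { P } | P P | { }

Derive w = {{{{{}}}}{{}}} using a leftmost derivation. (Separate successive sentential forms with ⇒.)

P ⇒ {P} ⇒ {PP} ⇒ {{P}P} ⇒ {{{P}}P} ⇒ {{{{P}}}P} ⇒ {{{{{}}}}P} ⇒ {{{{{}}}}{P}} ⇒ {{{{{}}}}{{}}}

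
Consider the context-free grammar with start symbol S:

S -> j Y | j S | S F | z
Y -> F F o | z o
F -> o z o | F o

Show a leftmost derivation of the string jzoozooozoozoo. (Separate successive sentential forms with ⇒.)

S ⇒ SF ⇒ SFF ⇒ SFFF ⇒ jYFFF ⇒ jzoFFF ⇒ jzoFoFF ⇒ jzoozooFF ⇒ jzoozooozoF ⇒ jzoozooozoFo ⇒ jzoozooozoozoo

S ⇒ SF   [S -> S F]
SF ⇒ SFF   [S -> S F]
SFF ⇒ SFFF   [S -> S F]
SFFF ⇒ jYFFF   [S -> j Y]
jYFFF ⇒ jzoFFF   [Y -> z o]
jzoFFF ⇒ jzoFoFF   [F -> F o]
jzoFoFF ⇒ jzoozooFF   [F -> o z o]
jzoozooFF ⇒ jzoozooozoF   [F -> o z o]
jzoozooozoF ⇒ jzoozooozoFo   [F -> F o]
jzoozooozoFo ⇒ jzoozooozoozoo   [F -> o z o]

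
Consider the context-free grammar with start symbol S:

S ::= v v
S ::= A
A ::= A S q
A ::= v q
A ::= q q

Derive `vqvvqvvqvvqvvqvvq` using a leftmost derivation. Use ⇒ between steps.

S ⇒ A ⇒ ASq ⇒ ASqSq ⇒ ASqSqSq ⇒ ASqSqSqSq ⇒ ASqSqSqSqSq ⇒ vqSqSqSqSqSq ⇒ vqvvqSqSqSqSq ⇒ vqvvqvvqSqSqSq ⇒ vqvvqvvqvvqSqSq ⇒ vqvvqvvqvvqvvqSq ⇒ vqvvqvvqvvqvvqvvq

S ⇒ A   [S ::= A]
A ⇒ ASq   [A ::= A S q]
ASq ⇒ ASqSq   [A ::= A S q]
ASqSq ⇒ ASqSqSq   [A ::= A S q]
ASqSqSq ⇒ ASqSqSqSq   [A ::= A S q]
ASqSqSqSq ⇒ ASqSqSqSqSq   [A ::= A S q]
ASqSqSqSqSq ⇒ vqSqSqSqSqSq   [A ::= v q]
vqSqSqSqSqSq ⇒ vqvvqSqSqSqSq   [S ::= v v]
vqvvqSqSqSqSq ⇒ vqvvqvvqSqSqSq   [S ::= v v]
vqvvqvvqSqSqSq ⇒ vqvvqvvqvvqSqSq   [S ::= v v]
vqvvqvvqvvqSqSq ⇒ vqvvqvvqvvqvvqSq   [S ::= v v]
vqvvqvvqvvqvvqSq ⇒ vqvvqvvqvvqvvqvvq   [S ::= v v]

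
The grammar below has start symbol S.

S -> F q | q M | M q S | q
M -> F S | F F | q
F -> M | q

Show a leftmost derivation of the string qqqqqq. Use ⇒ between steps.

S ⇒ Fq   [S -> F q]
Fq ⇒ Mq   [F -> M]
Mq ⇒ FFq   [M -> F F]
FFq ⇒ MFq   [F -> M]
MFq ⇒ FFFq   [M -> F F]
FFFq ⇒ MFFq   [F -> M]
MFFq ⇒ FFFFq   [M -> F F]
FFFFq ⇒ qFFFq   [F -> q]
qFFFq ⇒ qqFFq   [F -> q]
qqFFq ⇒ qqqFq   [F -> q]
qqqFq ⇒ qqqMq   [F -> M]
qqqMq ⇒ qqqFFq   [M -> F F]
qqqFFq ⇒ qqqqFq   [F -> q]
qqqqFq ⇒ qqqqqq   [F -> q]

S ⇒ Fq ⇒ Mq ⇒ FFq ⇒ MFq ⇒ FFFq ⇒ MFFq ⇒ FFFFq ⇒ qFFFq ⇒ qqFFq ⇒ qqqFq ⇒ qqqMq ⇒ qqqFFq ⇒ qqqqFq ⇒ qqqqqq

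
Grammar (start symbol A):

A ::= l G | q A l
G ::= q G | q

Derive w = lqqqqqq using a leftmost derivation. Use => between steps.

A => lG   [A ::= l G]
lG => lqG   [G ::= q G]
lqG => lqqG   [G ::= q G]
lqqG => lqqqG   [G ::= q G]
lqqqG => lqqqqG   [G ::= q G]
lqqqqG => lqqqqqG   [G ::= q G]
lqqqqqG => lqqqqqq   [G ::= q]

A=>lG=>lqG=>lqqG=>lqqqG=>lqqqqG=>lqqqqqG=>lqqqqqq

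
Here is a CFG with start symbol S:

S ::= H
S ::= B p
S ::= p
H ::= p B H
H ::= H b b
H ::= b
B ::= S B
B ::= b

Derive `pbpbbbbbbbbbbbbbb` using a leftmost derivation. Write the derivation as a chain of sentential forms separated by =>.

S => H => Hbb => pBHbb => pbHbb => pbHbbbb => pbHbbbbbb => pbpBHbbbbbb => pbpbHbbbbbb => pbpbHbbbbbbbb => pbpbHbbbbbbbbbb => pbpbHbbbbbbbbbbbb => pbpbbbbbbbbbbbbbb

S => H   [S ::= H]
H => Hbb   [H ::= H b b]
Hbb => pBHbb   [H ::= p B H]
pBHbb => pbHbb   [B ::= b]
pbHbb => pbHbbbb   [H ::= H b b]
pbHbbbb => pbHbbbbbb   [H ::= H b b]
pbHbbbbbb => pbpBHbbbbbb   [H ::= p B H]
pbpBHbbbbbb => pbpbHbbbbbb   [B ::= b]
pbpbHbbbbbb => pbpbHbbbbbbbb   [H ::= H b b]
pbpbHbbbbbbbb => pbpbHbbbbbbbbbb   [H ::= H b b]
pbpbHbbbbbbbbbb => pbpbHbbbbbbbbbbbb   [H ::= H b b]
pbpbHbbbbbbbbbbbb => pbpbbbbbbbbbbbbbb   [H ::= b]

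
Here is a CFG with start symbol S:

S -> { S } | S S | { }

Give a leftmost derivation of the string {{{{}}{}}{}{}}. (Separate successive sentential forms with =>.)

S=>{S}=>{SS}=>{SSS}=>{{S}SS}=>{{SS}SS}=>{{{S}S}SS}=>{{{{}}S}SS}=>{{{{}}{}}SS}=>{{{{}}{}}{}S}=>{{{{}}{}}{}{}}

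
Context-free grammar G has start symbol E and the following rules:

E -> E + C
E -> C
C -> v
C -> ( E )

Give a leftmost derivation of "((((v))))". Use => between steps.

E => C => (E) => (C) => ((E)) => ((C)) => (((E))) => (((C))) => ((((E)))) => ((((C)))) => ((((v))))

E => C   [E -> C]
C => (E)   [C -> ( E )]
(E) => (C)   [E -> C]
(C) => ((E))   [C -> ( E )]
((E)) => ((C))   [E -> C]
((C)) => (((E)))   [C -> ( E )]
(((E))) => (((C)))   [E -> C]
(((C))) => ((((E))))   [C -> ( E )]
((((E)))) => ((((C))))   [E -> C]
((((C)))) => ((((v))))   [C -> v]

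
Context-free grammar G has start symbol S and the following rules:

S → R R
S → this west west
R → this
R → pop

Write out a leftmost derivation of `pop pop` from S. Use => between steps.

S => R R => pop R => pop pop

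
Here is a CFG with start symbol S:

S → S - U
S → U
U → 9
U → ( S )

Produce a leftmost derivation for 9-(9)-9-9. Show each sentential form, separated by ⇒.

S ⇒ S-U ⇒ S-U-U ⇒ S-U-U-U ⇒ U-U-U-U ⇒ 9-U-U-U ⇒ 9-(S)-U-U ⇒ 9-(U)-U-U ⇒ 9-(9)-U-U ⇒ 9-(9)-9-U ⇒ 9-(9)-9-9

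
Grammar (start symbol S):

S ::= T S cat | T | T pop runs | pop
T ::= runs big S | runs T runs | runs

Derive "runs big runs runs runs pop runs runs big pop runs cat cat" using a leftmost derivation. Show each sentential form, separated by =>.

S => T S cat   [S ::= T S cat]
T S cat => runs big S S cat   [T ::= runs big S]
runs big S S cat => runs big T pop runs S cat   [S ::= T pop runs]
runs big T pop runs S cat => runs big runs T runs pop runs S cat   [T ::= runs T runs]
runs big runs T runs pop runs S cat => runs big runs runs runs pop runs S cat   [T ::= runs]
runs big runs runs runs pop runs S cat => runs big runs runs runs pop runs T S cat cat   [S ::= T S cat]
runs big runs runs runs pop runs T S cat cat => runs big runs runs runs pop runs runs big S S cat cat   [T ::= runs big S]
runs big runs runs runs pop runs runs big S S cat cat => runs big runs runs runs pop runs runs big pop S cat cat   [S ::= pop]
runs big runs runs runs pop runs runs big pop S cat cat => runs big runs runs runs pop runs runs big pop T cat cat   [S ::= T]
runs big runs runs runs pop runs runs big pop T cat cat => runs big runs runs runs pop runs runs big pop runs cat cat   [T ::= runs]

S => T S cat => runs big S S cat => runs big T pop runs S cat => runs big runs T runs pop runs S cat => runs big runs runs runs pop runs S cat => runs big runs runs runs pop runs T S cat cat => runs big runs runs runs pop runs runs big S S cat cat => runs big runs runs runs pop runs runs big pop S cat cat => runs big runs runs runs pop runs runs big pop T cat cat => runs big runs runs runs pop runs runs big pop runs cat cat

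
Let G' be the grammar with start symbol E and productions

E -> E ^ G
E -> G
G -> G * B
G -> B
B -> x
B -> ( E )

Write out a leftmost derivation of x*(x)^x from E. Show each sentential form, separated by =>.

E => E^G => G^G => G*B^G => B*B^G => x*B^G => x*(E)^G => x*(G)^G => x*(B)^G => x*(x)^G => x*(x)^B => x*(x)^x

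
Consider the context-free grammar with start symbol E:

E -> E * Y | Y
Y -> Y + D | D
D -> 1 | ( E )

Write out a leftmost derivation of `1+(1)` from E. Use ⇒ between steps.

E⇒Y⇒Y+D⇒D+D⇒1+D⇒1+(E)⇒1+(Y)⇒1+(D)⇒1+(1)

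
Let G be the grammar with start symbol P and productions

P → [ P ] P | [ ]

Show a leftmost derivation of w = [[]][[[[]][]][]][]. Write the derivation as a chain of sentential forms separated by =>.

P => [P]P   [P → [ P ] P]
[P]P => [[]]P   [P → [ ]]
[[]]P => [[]][P]P   [P → [ P ] P]
[[]][P]P => [[]][[P]P]P   [P → [ P ] P]
[[]][[P]P]P => [[]][[[P]P]P]P   [P → [ P ] P]
[[]][[[P]P]P]P => [[]][[[[]]P]P]P   [P → [ ]]
[[]][[[[]]P]P]P => [[]][[[[]][]]P]P   [P → [ ]]
[[]][[[[]][]]P]P => [[]][[[[]][]][]]P   [P → [ ]]
[[]][[[[]][]][]]P => [[]][[[[]][]][]][]   [P → [ ]]

P => [P]P => [[]]P => [[]][P]P => [[]][[P]P]P => [[]][[[P]P]P]P => [[]][[[[]]P]P]P => [[]][[[[]][]]P]P => [[]][[[[]][]][]]P => [[]][[[[]][]][]][]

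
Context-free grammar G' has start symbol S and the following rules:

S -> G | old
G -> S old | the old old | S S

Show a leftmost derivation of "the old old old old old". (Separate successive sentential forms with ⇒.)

S ⇒ G ⇒ S old ⇒ G old ⇒ S S old ⇒ G S old ⇒ the old old S old ⇒ the old old G old ⇒ the old old S S old ⇒ the old old old S old ⇒ the old old old old old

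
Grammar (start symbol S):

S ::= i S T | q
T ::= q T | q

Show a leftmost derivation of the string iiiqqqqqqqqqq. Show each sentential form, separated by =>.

S => iST => iiSTT => iiiSTTT => iiiqTTT => iiiqqTTT => iiiqqqTT => iiiqqqqTT => iiiqqqqqTT => iiiqqqqqqTT => iiiqqqqqqqTT => iiiqqqqqqqqTT => iiiqqqqqqqqqT => iiiqqqqqqqqqq

S => iST   [S ::= i S T]
iST => iiSTT   [S ::= i S T]
iiSTT => iiiSTTT   [S ::= i S T]
iiiSTTT => iiiqTTT   [S ::= q]
iiiqTTT => iiiqqTTT   [T ::= q T]
iiiqqTTT => iiiqqqTT   [T ::= q]
iiiqqqTT => iiiqqqqTT   [T ::= q T]
iiiqqqqTT => iiiqqqqqTT   [T ::= q T]
iiiqqqqqTT => iiiqqqqqqTT   [T ::= q T]
iiiqqqqqqTT => iiiqqqqqqqTT   [T ::= q T]
iiiqqqqqqqTT => iiiqqqqqqqqTT   [T ::= q T]
iiiqqqqqqqqTT => iiiqqqqqqqqqT   [T ::= q]
iiiqqqqqqqqqT => iiiqqqqqqqqqq   [T ::= q]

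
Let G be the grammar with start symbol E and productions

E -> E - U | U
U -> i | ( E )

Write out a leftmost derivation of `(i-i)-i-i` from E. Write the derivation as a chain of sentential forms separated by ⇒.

E⇒E-U⇒E-U-U⇒U-U-U⇒(E)-U-U⇒(E-U)-U-U⇒(U-U)-U-U⇒(i-U)-U-U⇒(i-i)-U-U⇒(i-i)-i-U⇒(i-i)-i-i

E ⇒ E-U   [E -> E - U]
E-U ⇒ E-U-U   [E -> E - U]
E-U-U ⇒ U-U-U   [E -> U]
U-U-U ⇒ (E)-U-U   [U -> ( E )]
(E)-U-U ⇒ (E-U)-U-U   [E -> E - U]
(E-U)-U-U ⇒ (U-U)-U-U   [E -> U]
(U-U)-U-U ⇒ (i-U)-U-U   [U -> i]
(i-U)-U-U ⇒ (i-i)-U-U   [U -> i]
(i-i)-U-U ⇒ (i-i)-i-U   [U -> i]
(i-i)-i-U ⇒ (i-i)-i-i   [U -> i]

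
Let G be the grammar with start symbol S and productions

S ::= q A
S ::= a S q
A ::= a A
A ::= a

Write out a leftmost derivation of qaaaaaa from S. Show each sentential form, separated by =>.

S => qA => qaA => qaaA => qaaaA => qaaaaA => qaaaaaA => qaaaaaa

S => qA   [S ::= q A]
qA => qaA   [A ::= a A]
qaA => qaaA   [A ::= a A]
qaaA => qaaaA   [A ::= a A]
qaaaA => qaaaaA   [A ::= a A]
qaaaaA => qaaaaaA   [A ::= a A]
qaaaaaA => qaaaaaa   [A ::= a]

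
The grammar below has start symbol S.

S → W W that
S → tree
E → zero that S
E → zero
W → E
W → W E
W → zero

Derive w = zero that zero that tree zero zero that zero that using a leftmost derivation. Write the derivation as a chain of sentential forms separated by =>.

S => W W that => E W that => zero that S W that => zero that W W that W that => zero that W E W that W that => zero that E E W that W that => zero that zero that S E W that W that => zero that zero that tree E W that W that => zero that zero that tree zero W that W that => zero that zero that tree zero E that W that => zero that zero that tree zero zero that W that => zero that zero that tree zero zero that zero that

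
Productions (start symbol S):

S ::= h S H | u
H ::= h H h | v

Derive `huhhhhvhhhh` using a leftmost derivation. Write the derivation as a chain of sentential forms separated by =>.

S => hSH => huH => huhHh => huhhHhh => huhhhHhhh => huhhhhHhhhh => huhhhhvhhhh

S => hSH   [S ::= h S H]
hSH => huH   [S ::= u]
huH => huhHh   [H ::= h H h]
huhHh => huhhHhh   [H ::= h H h]
huhhHhh => huhhhHhhh   [H ::= h H h]
huhhhHhhh => huhhhhHhhhh   [H ::= h H h]
huhhhhHhhhh => huhhhhvhhhh   [H ::= v]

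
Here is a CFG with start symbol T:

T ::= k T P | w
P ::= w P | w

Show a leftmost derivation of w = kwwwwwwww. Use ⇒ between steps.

T ⇒ kTP   [T ::= k T P]
kTP ⇒ kwP   [T ::= w]
kwP ⇒ kwwP   [P ::= w P]
kwwP ⇒ kwwwP   [P ::= w P]
kwwwP ⇒ kwwwwP   [P ::= w P]
kwwwwP ⇒ kwwwwwP   [P ::= w P]
kwwwwwP ⇒ kwwwwwwP   [P ::= w P]
kwwwwwwP ⇒ kwwwwwwwP   [P ::= w P]
kwwwwwwwP ⇒ kwwwwwwww   [P ::= w]

T ⇒ kTP ⇒ kwP ⇒ kwwP ⇒ kwwwP ⇒ kwwwwP ⇒ kwwwwwP ⇒ kwwwwwwP ⇒ kwwwwwwwP ⇒ kwwwwwwww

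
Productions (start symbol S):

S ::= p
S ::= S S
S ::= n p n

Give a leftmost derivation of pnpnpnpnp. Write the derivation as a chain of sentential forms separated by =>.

S=>SS=>SSS=>pSS=>pnpnS=>pnpnSS=>pnpnpS=>pnpnpSS=>pnpnpnpnS=>pnpnpnpnp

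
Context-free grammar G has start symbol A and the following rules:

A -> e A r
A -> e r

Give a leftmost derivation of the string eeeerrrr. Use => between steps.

A => eAr   [A -> e A r]
eAr => eeArr   [A -> e A r]
eeArr => eeeArrr   [A -> e A r]
eeeArrr => eeeerrrr   [A -> e r]

A => eAr => eeArr => eeeArrr => eeeerrrr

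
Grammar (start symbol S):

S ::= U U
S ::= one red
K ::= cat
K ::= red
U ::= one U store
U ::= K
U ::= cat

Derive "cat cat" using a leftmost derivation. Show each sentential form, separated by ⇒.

S ⇒ U U   [S ::= U U]
U U ⇒ K U   [U ::= K]
K U ⇒ cat U   [K ::= cat]
cat U ⇒ cat K   [U ::= K]
cat K ⇒ cat cat   [K ::= cat]

S ⇒ U U ⇒ K U ⇒ cat U ⇒ cat K ⇒ cat cat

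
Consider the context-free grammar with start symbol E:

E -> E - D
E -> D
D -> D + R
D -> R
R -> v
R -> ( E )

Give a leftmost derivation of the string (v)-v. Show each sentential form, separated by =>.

E => E-D => D-D => R-D => (E)-D => (D)-D => (R)-D => (v)-D => (v)-R => (v)-v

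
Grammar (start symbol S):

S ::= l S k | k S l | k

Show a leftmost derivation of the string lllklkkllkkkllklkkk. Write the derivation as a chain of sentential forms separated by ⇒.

S ⇒ lSk ⇒ llSkk ⇒ lllSkkk ⇒ lllkSlkkk ⇒ lllklSklkkk ⇒ lllklkSlklkkk ⇒ lllklkkSllklkkk ⇒ lllklkklSkllklkkk ⇒ lllklkkllSkkllklkkk ⇒ lllklkkllkkkllklkkk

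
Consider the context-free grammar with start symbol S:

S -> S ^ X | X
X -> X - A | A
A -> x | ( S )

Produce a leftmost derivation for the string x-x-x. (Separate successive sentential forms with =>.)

S => X => X-A => X-A-A => A-A-A => x-A-A => x-x-A => x-x-x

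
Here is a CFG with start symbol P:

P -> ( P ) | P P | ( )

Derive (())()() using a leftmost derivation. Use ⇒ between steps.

P⇒PP⇒PPP⇒(P)PP⇒(())PP⇒(())()P⇒(())()()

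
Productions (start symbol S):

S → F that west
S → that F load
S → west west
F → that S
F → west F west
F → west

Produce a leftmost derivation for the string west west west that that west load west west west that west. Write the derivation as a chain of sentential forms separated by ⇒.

S ⇒ F that west ⇒ west F west that west ⇒ west west F west west that west ⇒ west west west F west west west that west ⇒ west west west that S west west west that west ⇒ west west west that that F load west west west that west ⇒ west west west that that west load west west west that west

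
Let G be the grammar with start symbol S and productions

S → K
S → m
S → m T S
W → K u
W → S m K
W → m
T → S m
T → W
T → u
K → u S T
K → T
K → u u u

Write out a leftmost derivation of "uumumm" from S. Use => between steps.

S => K => uST => uKT => uuSTT => uumTT => uumuT => uumuSm => uumumm

S => K   [S → K]
K => uST   [K → u S T]
uST => uKT   [S → K]
uKT => uuSTT   [K → u S T]
uuSTT => uumTT   [S → m]
uumTT => uumuT   [T → u]
uumuT => uumuSm   [T → S m]
uumuSm => uumumm   [S → m]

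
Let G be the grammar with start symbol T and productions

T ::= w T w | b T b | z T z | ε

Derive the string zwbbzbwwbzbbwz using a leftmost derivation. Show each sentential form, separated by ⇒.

T ⇒ zTz ⇒ zwTwz ⇒ zwbTbwz ⇒ zwbbTbbwz ⇒ zwbbzTzbbwz ⇒ zwbbzbTbzbbwz ⇒ zwbbzbwTwbzbbwz ⇒ zwbbzbwwbzbbwz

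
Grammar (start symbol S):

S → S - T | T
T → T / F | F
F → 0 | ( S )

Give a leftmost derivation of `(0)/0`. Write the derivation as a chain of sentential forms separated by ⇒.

S ⇒ T   [S → T]
T ⇒ T/F   [T → T / F]
T/F ⇒ F/F   [T → F]
F/F ⇒ (S)/F   [F → ( S )]
(S)/F ⇒ (T)/F   [S → T]
(T)/F ⇒ (F)/F   [T → F]
(F)/F ⇒ (0)/F   [F → 0]
(0)/F ⇒ (0)/0   [F → 0]

S ⇒ T ⇒ T/F ⇒ F/F ⇒ (S)/F ⇒ (T)/F ⇒ (F)/F ⇒ (0)/F ⇒ (0)/0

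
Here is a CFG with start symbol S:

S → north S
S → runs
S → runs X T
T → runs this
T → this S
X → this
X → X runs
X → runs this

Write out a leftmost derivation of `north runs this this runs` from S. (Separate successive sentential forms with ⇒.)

S ⇒ north S ⇒ north runs X T ⇒ north runs this T ⇒ north runs this this S ⇒ north runs this this runs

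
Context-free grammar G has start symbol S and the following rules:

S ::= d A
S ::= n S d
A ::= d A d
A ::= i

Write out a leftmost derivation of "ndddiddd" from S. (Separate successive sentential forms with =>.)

S=>nSd=>ndAd=>nddAdd=>ndddAddd=>ndddiddd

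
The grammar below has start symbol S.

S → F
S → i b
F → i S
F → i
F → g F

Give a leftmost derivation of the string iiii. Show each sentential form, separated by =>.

S => F   [S → F]
F => iS   [F → i S]
iS => iF   [S → F]
iF => iiS   [F → i S]
iiS => iiF   [S → F]
iiF => iiiS   [F → i S]
iiiS => iiiF   [S → F]
iiiF => iiii   [F → i]

S => F => iS => iF => iiS => iiF => iiiS => iiiF => iiii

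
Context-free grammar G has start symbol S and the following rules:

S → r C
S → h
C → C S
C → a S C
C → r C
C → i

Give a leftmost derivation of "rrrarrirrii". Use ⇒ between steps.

S ⇒ rC   [S → r C]
rC ⇒ rrC   [C → r C]
rrC ⇒ rrrC   [C → r C]
rrrC ⇒ rrraSC   [C → a S C]
rrraSC ⇒ rrrarCC   [S → r C]
rrrarCC ⇒ rrrarCSC   [C → C S]
rrrarCSC ⇒ rrrarrCSC   [C → r C]
rrrarrCSC ⇒ rrrarriSC   [C → i]
rrrarriSC ⇒ rrrarrirCC   [S → r C]
rrrarrirCC ⇒ rrrarrirrCC   [C → r C]
rrrarrirrCC ⇒ rrrarrirriC   [C → i]
rrrarrirriC ⇒ rrrarrirrii   [C → i]

S ⇒ rC ⇒ rrC ⇒ rrrC ⇒ rrraSC ⇒ rrrarCC ⇒ rrrarCSC ⇒ rrrarrCSC ⇒ rrrarriSC ⇒ rrrarrirCC ⇒ rrrarrirrCC ⇒ rrrarrirriC ⇒ rrrarrirrii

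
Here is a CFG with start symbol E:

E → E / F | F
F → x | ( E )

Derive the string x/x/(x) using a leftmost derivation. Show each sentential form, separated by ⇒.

E ⇒ E/F   [E → E / F]
E/F ⇒ E/F/F   [E → E / F]
E/F/F ⇒ F/F/F   [E → F]
F/F/F ⇒ x/F/F   [F → x]
x/F/F ⇒ x/x/F   [F → x]
x/x/F ⇒ x/x/(E)   [F → ( E )]
x/x/(E) ⇒ x/x/(F)   [E → F]
x/x/(F) ⇒ x/x/(x)   [F → x]

E ⇒ E/F ⇒ E/F/F ⇒ F/F/F ⇒ x/F/F ⇒ x/x/F ⇒ x/x/(E) ⇒ x/x/(F) ⇒ x/x/(x)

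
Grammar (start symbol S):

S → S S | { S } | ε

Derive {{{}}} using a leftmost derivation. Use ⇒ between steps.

S ⇒ {S} ⇒ {{S}} ⇒ {{SS}} ⇒ {{{S}S}} ⇒ {{{}S}} ⇒ {{{}}}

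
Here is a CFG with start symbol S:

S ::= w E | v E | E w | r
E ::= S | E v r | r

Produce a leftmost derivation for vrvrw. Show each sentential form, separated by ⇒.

S ⇒ Ew ⇒ Sw ⇒ vEw ⇒ vEvrw ⇒ vSvrw ⇒ vrvrw

S ⇒ Ew   [S ::= E w]
Ew ⇒ Sw   [E ::= S]
Sw ⇒ vEw   [S ::= v E]
vEw ⇒ vEvrw   [E ::= E v r]
vEvrw ⇒ vSvrw   [E ::= S]
vSvrw ⇒ vrvrw   [S ::= r]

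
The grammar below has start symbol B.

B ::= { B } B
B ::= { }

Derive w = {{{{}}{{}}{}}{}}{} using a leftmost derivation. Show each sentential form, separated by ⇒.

B ⇒ {B}B ⇒ {{B}B}B ⇒ {{{B}B}B}B ⇒ {{{{}}B}B}B ⇒ {{{{}}{B}B}B}B ⇒ {{{{}}{{}}B}B}B ⇒ {{{{}}{{}}{}}B}B ⇒ {{{{}}{{}}{}}{}}B ⇒ {{{{}}{{}}{}}{}}{}

B ⇒ {B}B   [B ::= { B } B]
{B}B ⇒ {{B}B}B   [B ::= { B } B]
{{B}B}B ⇒ {{{B}B}B}B   [B ::= { B } B]
{{{B}B}B}B ⇒ {{{{}}B}B}B   [B ::= { }]
{{{{}}B}B}B ⇒ {{{{}}{B}B}B}B   [B ::= { B } B]
{{{{}}{B}B}B}B ⇒ {{{{}}{{}}B}B}B   [B ::= { }]
{{{{}}{{}}B}B}B ⇒ {{{{}}{{}}{}}B}B   [B ::= { }]
{{{{}}{{}}{}}B}B ⇒ {{{{}}{{}}{}}{}}B   [B ::= { }]
{{{{}}{{}}{}}{}}B ⇒ {{{{}}{{}}{}}{}}{}   [B ::= { }]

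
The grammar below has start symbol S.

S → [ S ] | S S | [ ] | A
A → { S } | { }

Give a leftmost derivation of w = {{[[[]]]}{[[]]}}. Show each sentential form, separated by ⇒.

S⇒A⇒{S}⇒{SS}⇒{AS}⇒{{S}S}⇒{{[S]}S}⇒{{[[S]]}S}⇒{{[[[]]]}S}⇒{{[[[]]]}A}⇒{{[[[]]]}{S}}⇒{{[[[]]]}{[S]}}⇒{{[[[]]]}{[[]]}}

S ⇒ A   [S → A]
A ⇒ {S}   [A → { S }]
{S} ⇒ {SS}   [S → S S]
{SS} ⇒ {AS}   [S → A]
{AS} ⇒ {{S}S}   [A → { S }]
{{S}S} ⇒ {{[S]}S}   [S → [ S ]]
{{[S]}S} ⇒ {{[[S]]}S}   [S → [ S ]]
{{[[S]]}S} ⇒ {{[[[]]]}S}   [S → [ ]]
{{[[[]]]}S} ⇒ {{[[[]]]}A}   [S → A]
{{[[[]]]}A} ⇒ {{[[[]]]}{S}}   [A → { S }]
{{[[[]]]}{S}} ⇒ {{[[[]]]}{[S]}}   [S → [ S ]]
{{[[[]]]}{[S]}} ⇒ {{[[[]]]}{[[]]}}   [S → [ ]]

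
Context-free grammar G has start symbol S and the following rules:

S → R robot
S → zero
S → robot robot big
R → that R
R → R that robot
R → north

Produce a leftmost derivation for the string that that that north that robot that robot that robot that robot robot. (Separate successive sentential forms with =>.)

S => R robot => R that robot robot => R that robot that robot robot => R that robot that robot that robot robot => that R that robot that robot that robot robot => that R that robot that robot that robot that robot robot => that that R that robot that robot that robot that robot robot => that that that R that robot that robot that robot that robot robot => that that that north that robot that robot that robot that robot robot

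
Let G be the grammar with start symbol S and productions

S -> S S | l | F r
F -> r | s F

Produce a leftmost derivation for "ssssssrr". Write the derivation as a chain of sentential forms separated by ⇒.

S⇒Fr⇒sFr⇒ssFr⇒sssFr⇒ssssFr⇒sssssFr⇒ssssssFr⇒ssssssrr

S ⇒ Fr   [S -> F r]
Fr ⇒ sFr   [F -> s F]
sFr ⇒ ssFr   [F -> s F]
ssFr ⇒ sssFr   [F -> s F]
sssFr ⇒ ssssFr   [F -> s F]
ssssFr ⇒ sssssFr   [F -> s F]
sssssFr ⇒ ssssssFr   [F -> s F]
ssssssFr ⇒ ssssssrr   [F -> r]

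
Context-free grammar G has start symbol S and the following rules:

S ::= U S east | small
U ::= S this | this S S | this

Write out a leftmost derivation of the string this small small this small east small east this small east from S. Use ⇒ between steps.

S ⇒ U S east ⇒ S this S east ⇒ U S east this S east ⇒ this S S S east this S east ⇒ this small S S east this S east ⇒ this small U S east S east this S east ⇒ this small S this S east S east this S east ⇒ this small small this S east S east this S east ⇒ this small small this small east S east this S east ⇒ this small small this small east small east this S east ⇒ this small small this small east small east this small east

S ⇒ U S east   [S ::= U S east]
U S east ⇒ S this S east   [U ::= S this]
S this S east ⇒ U S east this S east   [S ::= U S east]
U S east this S east ⇒ this S S S east this S east   [U ::= this S S]
this S S S east this S east ⇒ this small S S east this S east   [S ::= small]
this small S S east this S east ⇒ this small U S east S east this S east   [S ::= U S east]
this small U S east S east this S east ⇒ this small S this S east S east this S east   [U ::= S this]
this small S this S east S east this S east ⇒ this small small this S east S east this S east   [S ::= small]
this small small this S east S east this S east ⇒ this small small this small east S east this S east   [S ::= small]
this small small this small east S east this S east ⇒ this small small this small east small east this S east   [S ::= small]
this small small this small east small east this S east ⇒ this small small this small east small east this small east   [S ::= small]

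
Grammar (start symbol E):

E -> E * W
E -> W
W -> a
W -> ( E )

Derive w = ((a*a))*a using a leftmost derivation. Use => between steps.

E => E*W => W*W => (E)*W => (W)*W => ((E))*W => ((E*W))*W => ((W*W))*W => ((a*W))*W => ((a*a))*W => ((a*a))*a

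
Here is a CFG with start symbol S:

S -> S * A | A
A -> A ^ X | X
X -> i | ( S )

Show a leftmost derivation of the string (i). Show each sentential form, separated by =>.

S => A   [S -> A]
A => X   [A -> X]
X => (S)   [X -> ( S )]
(S) => (A)   [S -> A]
(A) => (X)   [A -> X]
(X) => (i)   [X -> i]

S => A => X => (S) => (A) => (X) => (i)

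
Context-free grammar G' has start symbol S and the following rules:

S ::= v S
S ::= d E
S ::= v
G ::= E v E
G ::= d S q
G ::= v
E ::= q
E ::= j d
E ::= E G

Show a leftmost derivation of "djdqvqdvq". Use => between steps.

S => dE => dEG => dEGG => djdGG => djdEvEG => djdqvEG => djdqvqG => djdqvqdSq => djdqvqdvq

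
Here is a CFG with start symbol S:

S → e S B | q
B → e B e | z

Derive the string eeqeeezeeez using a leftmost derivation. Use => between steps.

S => eSB => eeSBB => eeqBB => eeqeBeB => eeqeeBeeB => eeqeeeBeeeB => eeqeeezeeeB => eeqeeezeeez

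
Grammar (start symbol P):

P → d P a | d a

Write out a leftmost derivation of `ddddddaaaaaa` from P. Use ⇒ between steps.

P ⇒ dPa ⇒ ddPaa ⇒ dddPaaa ⇒ ddddPaaaa ⇒ dddddPaaaaa ⇒ ddddddaaaaaa

P ⇒ dPa   [P → d P a]
dPa ⇒ ddPaa   [P → d P a]
ddPaa ⇒ dddPaaa   [P → d P a]
dddPaaa ⇒ ddddPaaaa   [P → d P a]
ddddPaaaa ⇒ dddddPaaaaa   [P → d P a]
dddddPaaaaa ⇒ ddddddaaaaaa   [P → d a]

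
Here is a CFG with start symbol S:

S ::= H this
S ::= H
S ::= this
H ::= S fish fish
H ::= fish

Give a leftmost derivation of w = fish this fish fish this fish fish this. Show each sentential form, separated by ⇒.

S ⇒ H this ⇒ S fish fish this ⇒ H this fish fish this ⇒ S fish fish this fish fish this ⇒ H this fish fish this fish fish this ⇒ fish this fish fish this fish fish this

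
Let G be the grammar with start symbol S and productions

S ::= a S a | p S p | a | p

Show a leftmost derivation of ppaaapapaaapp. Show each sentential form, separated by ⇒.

S ⇒ pSp   [S ::= p S p]
pSp ⇒ ppSpp   [S ::= p S p]
ppSpp ⇒ ppaSapp   [S ::= a S a]
ppaSapp ⇒ ppaaSaapp   [S ::= a S a]
ppaaSaapp ⇒ ppaaaSaaapp   [S ::= a S a]
ppaaaSaaapp ⇒ ppaaapSpaaapp   [S ::= p S p]
ppaaapSpaaapp ⇒ ppaaapapaaapp   [S ::= a]

S ⇒ pSp ⇒ ppSpp ⇒ ppaSapp ⇒ ppaaSaapp ⇒ ppaaaSaaapp ⇒ ppaaapSpaaapp ⇒ ppaaapapaaapp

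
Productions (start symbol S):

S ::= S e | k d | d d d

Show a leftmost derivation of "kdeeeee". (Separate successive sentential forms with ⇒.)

S⇒Se⇒See⇒Seee⇒Seeee⇒Seeeee⇒kdeeeee

S ⇒ Se   [S ::= S e]
Se ⇒ See   [S ::= S e]
See ⇒ Seee   [S ::= S e]
Seee ⇒ Seeee   [S ::= S e]
Seeee ⇒ Seeeee   [S ::= S e]
Seeeee ⇒ kdeeeee   [S ::= k d]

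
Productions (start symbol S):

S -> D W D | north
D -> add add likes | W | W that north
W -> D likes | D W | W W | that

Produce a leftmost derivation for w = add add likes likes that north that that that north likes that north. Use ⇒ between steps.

S ⇒ D W D   [S -> D W D]
D W D ⇒ W that north W D   [D -> W that north]
W that north W D ⇒ D likes that north W D   [W -> D likes]
D likes that north W D ⇒ add add likes likes that north W D   [D -> add add likes]
add add likes likes that north W D ⇒ add add likes likes that north that D   [W -> that]
add add likes likes that north that D ⇒ add add likes likes that north that W that north   [D -> W that north]
add add likes likes that north that W that north ⇒ add add likes likes that north that D likes that north   [W -> D likes]
add add likes likes that north that D likes that north ⇒ add add likes likes that north that W that north likes that north   [D -> W that north]
add add likes likes that north that W that north likes that north ⇒ add add likes likes that north that that that north likes that north   [W -> that]

S ⇒ D W D ⇒ W that north W D ⇒ D likes that north W D ⇒ add add likes likes that north W D ⇒ add add likes likes that north that D ⇒ add add likes likes that north that W that north ⇒ add add likes likes that north that D likes that north ⇒ add add likes likes that north that W that north likes that north ⇒ add add likes likes that north that that that north likes that north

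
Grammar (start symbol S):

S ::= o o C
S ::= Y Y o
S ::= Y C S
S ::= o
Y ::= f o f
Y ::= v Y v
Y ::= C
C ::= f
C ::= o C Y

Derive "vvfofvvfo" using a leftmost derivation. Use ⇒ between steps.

S ⇒ YCS ⇒ vYvCS ⇒ vvYvvCS ⇒ vvfofvvCS ⇒ vvfofvvfS ⇒ vvfofvvfo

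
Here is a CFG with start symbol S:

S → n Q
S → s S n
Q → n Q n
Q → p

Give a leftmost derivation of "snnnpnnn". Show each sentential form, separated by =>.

S=>sSn=>snQn=>snnQnn=>snnnQnnn=>snnnpnnn

S => sSn   [S → s S n]
sSn => snQn   [S → n Q]
snQn => snnQnn   [Q → n Q n]
snnQnn => snnnQnnn   [Q → n Q n]
snnnQnnn => snnnpnnn   [Q → p]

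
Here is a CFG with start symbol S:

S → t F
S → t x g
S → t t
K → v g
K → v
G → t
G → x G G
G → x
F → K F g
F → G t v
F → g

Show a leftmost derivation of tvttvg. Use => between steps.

S=>tF=>tKFg=>tvFg=>tvGtvg=>tvttvg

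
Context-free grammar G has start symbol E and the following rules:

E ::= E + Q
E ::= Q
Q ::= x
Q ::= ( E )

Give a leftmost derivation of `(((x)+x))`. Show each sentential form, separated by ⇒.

E ⇒ Q ⇒ (E) ⇒ (Q) ⇒ ((E)) ⇒ ((E+Q)) ⇒ ((Q+Q)) ⇒ (((E)+Q)) ⇒ (((Q)+Q)) ⇒ (((x)+Q)) ⇒ (((x)+x))

E ⇒ Q   [E ::= Q]
Q ⇒ (E)   [Q ::= ( E )]
(E) ⇒ (Q)   [E ::= Q]
(Q) ⇒ ((E))   [Q ::= ( E )]
((E)) ⇒ ((E+Q))   [E ::= E + Q]
((E+Q)) ⇒ ((Q+Q))   [E ::= Q]
((Q+Q)) ⇒ (((E)+Q))   [Q ::= ( E )]
(((E)+Q)) ⇒ (((Q)+Q))   [E ::= Q]
(((Q)+Q)) ⇒ (((x)+Q))   [Q ::= x]
(((x)+Q)) ⇒ (((x)+x))   [Q ::= x]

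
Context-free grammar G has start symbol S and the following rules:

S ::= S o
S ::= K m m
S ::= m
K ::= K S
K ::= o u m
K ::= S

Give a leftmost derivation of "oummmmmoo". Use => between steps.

S => So   [S ::= S o]
So => Soo   [S ::= S o]
Soo => Kmmoo   [S ::= K m m]
Kmmoo => Smmoo   [K ::= S]
Smmoo => Kmmmmoo   [S ::= K m m]
Kmmmmoo => oummmmmoo   [K ::= o u m]

S=>So=>Soo=>Kmmoo=>Smmoo=>Kmmmmoo=>oummmmmoo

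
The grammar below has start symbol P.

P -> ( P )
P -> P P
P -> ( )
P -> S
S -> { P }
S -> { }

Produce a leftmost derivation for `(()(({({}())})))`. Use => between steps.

P => (P)   [P -> ( P )]
(P) => (PP)   [P -> P P]
(PP) => (()P)   [P -> ( )]
(()P) => (()(P))   [P -> ( P )]
(()(P)) => (()((P)))   [P -> ( P )]
(()((P))) => (()((S)))   [P -> S]
(()((S))) => (()(({P})))   [S -> { P }]
(()(({P}))) => (()(({(P)})))   [P -> ( P )]
(()(({(P)}))) => (()(({(PP)})))   [P -> P P]
(()(({(PP)}))) => (()(({(SP)})))   [P -> S]
(()(({(SP)}))) => (()(({({}P)})))   [S -> { }]
(()(({({}P)}))) => (()(({({}())})))   [P -> ( )]

P => (P) => (PP) => (()P) => (()(P)) => (()((P))) => (()((S))) => (()(({P}))) => (()(({(P)}))) => (()(({(PP)}))) => (()(({(SP)}))) => (()(({({}P)}))) => (()(({({}())})))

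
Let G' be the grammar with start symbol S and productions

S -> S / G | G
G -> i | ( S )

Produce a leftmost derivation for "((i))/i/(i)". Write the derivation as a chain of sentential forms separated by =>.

S => S/G => S/G/G => G/G/G => (S)/G/G => (G)/G/G => ((S))/G/G => ((G))/G/G => ((i))/G/G => ((i))/i/G => ((i))/i/(S) => ((i))/i/(G) => ((i))/i/(i)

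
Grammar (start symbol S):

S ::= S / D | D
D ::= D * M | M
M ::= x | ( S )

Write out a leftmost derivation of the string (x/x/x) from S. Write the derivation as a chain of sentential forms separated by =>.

S => D   [S ::= D]
D => M   [D ::= M]
M => (S)   [M ::= ( S )]
(S) => (S/D)   [S ::= S / D]
(S/D) => (S/D/D)   [S ::= S / D]
(S/D/D) => (D/D/D)   [S ::= D]
(D/D/D) => (M/D/D)   [D ::= M]
(M/D/D) => (x/D/D)   [M ::= x]
(x/D/D) => (x/M/D)   [D ::= M]
(x/M/D) => (x/x/D)   [M ::= x]
(x/x/D) => (x/x/M)   [D ::= M]
(x/x/M) => (x/x/x)   [M ::= x]

S => D => M => (S) => (S/D) => (S/D/D) => (D/D/D) => (M/D/D) => (x/D/D) => (x/M/D) => (x/x/D) => (x/x/M) => (x/x/x)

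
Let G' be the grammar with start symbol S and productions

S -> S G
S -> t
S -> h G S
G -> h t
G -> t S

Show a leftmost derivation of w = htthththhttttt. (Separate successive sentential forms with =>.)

S => hGS => htSS => htSGS => httGS => htthtS => htththGS => htththtSS => htththtSGS => htthththGSGS => htthththhtSGS => htthththhttGS => htthththhtttSS => htthththhttttS => htthththhttttt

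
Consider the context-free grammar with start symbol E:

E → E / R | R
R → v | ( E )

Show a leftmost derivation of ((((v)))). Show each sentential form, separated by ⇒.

E⇒R⇒(E)⇒(R)⇒((E))⇒((R))⇒(((E)))⇒(((R)))⇒((((E))))⇒((((R))))⇒((((v))))

E ⇒ R   [E → R]
R ⇒ (E)   [R → ( E )]
(E) ⇒ (R)   [E → R]
(R) ⇒ ((E))   [R → ( E )]
((E)) ⇒ ((R))   [E → R]
((R)) ⇒ (((E)))   [R → ( E )]
(((E))) ⇒ (((R)))   [E → R]
(((R))) ⇒ ((((E))))   [R → ( E )]
((((E)))) ⇒ ((((R))))   [E → R]
((((R)))) ⇒ ((((v))))   [R → v]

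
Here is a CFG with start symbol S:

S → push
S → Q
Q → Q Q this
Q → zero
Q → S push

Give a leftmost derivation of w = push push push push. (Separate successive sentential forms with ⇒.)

S ⇒ Q ⇒ S push ⇒ Q push ⇒ S push push ⇒ Q push push ⇒ S push push push ⇒ push push push push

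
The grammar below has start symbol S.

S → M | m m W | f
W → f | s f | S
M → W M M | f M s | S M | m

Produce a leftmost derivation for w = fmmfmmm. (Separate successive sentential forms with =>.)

S=>M=>WMM=>fMM=>fWMMM=>fSMMM=>fmmWMMM=>fmmfMMM=>fmmfmMM=>fmmfmmM=>fmmfmmm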